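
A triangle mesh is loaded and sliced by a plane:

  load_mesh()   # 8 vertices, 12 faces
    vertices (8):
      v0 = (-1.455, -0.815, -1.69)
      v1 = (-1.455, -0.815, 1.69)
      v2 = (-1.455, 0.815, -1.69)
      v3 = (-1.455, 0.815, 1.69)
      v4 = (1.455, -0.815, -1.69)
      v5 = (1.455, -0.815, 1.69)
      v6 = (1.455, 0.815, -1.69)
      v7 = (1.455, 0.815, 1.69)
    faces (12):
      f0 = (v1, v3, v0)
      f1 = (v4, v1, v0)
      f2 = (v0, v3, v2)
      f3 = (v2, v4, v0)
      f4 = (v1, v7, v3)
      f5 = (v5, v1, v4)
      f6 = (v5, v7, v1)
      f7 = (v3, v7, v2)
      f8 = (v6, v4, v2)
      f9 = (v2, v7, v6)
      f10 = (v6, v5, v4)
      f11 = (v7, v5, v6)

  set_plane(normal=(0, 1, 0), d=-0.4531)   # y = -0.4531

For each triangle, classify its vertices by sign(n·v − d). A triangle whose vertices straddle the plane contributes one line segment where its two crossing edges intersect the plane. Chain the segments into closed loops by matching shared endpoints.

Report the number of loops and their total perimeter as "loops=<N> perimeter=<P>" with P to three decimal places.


Straddling triangles (8 of 12):
  (v1,v3,v0) [-+-] → (-1.455, -0.4531, 1.69)–(-1.455, -0.4531, -0.939557)  len=2.6296
  (v0,v3,v2) [-++] → (-1.455, -0.4531, -0.939557)–(-1.455, -0.4531, -1.69)  len=0.7504
  (v2,v4,v0) [+--] → (0.808909, -0.4531, -1.69)–(-1.455, -0.4531, -1.69)  len=2.2639
  (v1,v7,v3) [-++] → (-0.808909, -0.4531, 1.69)–(-1.455, -0.4531, 1.69)  len=0.6461
  (v5,v7,v1) [-+-] → (1.455, -0.4531, 1.69)–(-0.808909, -0.4531, 1.69)  len=2.2639
  (v6,v4,v2) [+-+] → (1.455, -0.4531, -1.69)–(0.808909, -0.4531, -1.69)  len=0.6461
  (v6,v5,v4) [+--] → (1.455, -0.4531, 0.939557)–(1.455, -0.4531, -1.69)  len=2.6296
  (v7,v5,v6) [+-+] → (1.455, -0.4531, 1.69)–(1.455, -0.4531, 0.939557)  len=0.7504

Chained into 1 loop(s):
  loop 1: 8 segments, perimeter = 12.5800
Total perimeter = 12.580

loops=1 perimeter=12.580


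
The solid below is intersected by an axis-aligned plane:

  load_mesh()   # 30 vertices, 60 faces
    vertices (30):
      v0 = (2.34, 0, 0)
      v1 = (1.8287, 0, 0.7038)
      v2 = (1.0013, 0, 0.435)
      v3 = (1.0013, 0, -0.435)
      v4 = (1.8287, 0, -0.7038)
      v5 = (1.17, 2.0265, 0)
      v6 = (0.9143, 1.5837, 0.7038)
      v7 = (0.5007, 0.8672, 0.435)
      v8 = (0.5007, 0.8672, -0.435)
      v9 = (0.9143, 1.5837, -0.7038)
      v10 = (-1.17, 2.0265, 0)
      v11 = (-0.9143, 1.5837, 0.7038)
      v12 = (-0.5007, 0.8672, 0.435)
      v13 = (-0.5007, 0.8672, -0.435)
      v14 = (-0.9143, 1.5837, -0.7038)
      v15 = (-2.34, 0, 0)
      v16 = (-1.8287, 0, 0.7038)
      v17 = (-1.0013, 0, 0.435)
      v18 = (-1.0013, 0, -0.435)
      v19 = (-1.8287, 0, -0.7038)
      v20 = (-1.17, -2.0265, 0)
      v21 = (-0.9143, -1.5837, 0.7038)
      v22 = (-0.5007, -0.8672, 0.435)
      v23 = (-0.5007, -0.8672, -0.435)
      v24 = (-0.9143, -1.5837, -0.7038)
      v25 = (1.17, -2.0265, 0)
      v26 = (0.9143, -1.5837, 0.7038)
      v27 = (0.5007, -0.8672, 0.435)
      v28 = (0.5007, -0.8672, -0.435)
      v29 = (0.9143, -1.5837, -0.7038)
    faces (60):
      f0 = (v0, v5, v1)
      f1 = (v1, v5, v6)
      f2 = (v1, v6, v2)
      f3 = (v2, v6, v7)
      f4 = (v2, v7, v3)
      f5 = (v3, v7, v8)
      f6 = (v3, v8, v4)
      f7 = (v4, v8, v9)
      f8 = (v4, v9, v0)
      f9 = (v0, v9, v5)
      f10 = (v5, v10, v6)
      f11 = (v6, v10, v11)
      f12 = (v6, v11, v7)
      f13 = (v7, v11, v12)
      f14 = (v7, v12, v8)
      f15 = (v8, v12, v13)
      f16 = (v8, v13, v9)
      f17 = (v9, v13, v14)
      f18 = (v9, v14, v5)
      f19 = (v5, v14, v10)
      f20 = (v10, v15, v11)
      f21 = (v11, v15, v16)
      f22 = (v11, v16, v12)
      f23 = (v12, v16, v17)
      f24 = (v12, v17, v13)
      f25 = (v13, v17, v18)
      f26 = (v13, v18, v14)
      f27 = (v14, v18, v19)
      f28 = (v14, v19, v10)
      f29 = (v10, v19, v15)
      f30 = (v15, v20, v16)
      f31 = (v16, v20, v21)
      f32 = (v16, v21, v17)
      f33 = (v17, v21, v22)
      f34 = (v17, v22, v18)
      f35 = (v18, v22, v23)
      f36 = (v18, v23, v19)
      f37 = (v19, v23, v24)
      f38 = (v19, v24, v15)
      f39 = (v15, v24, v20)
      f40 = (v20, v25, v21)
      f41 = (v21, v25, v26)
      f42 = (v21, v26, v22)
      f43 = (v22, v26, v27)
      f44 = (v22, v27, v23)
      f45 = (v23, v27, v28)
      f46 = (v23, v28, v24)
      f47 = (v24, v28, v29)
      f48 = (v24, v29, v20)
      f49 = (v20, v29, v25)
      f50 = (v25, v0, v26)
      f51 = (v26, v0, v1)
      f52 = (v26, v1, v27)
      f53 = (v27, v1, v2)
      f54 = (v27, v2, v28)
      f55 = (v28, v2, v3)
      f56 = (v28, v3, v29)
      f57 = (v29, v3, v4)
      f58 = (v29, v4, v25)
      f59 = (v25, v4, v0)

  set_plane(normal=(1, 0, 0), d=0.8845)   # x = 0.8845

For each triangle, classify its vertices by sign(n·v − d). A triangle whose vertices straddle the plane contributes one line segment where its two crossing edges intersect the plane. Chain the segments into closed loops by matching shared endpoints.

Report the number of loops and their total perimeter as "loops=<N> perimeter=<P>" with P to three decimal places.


loops=2 perimeter=10.698

Straddling triangles (24 of 60):
  (v2,v6,v7) [++-] → (0.8845, 1.53208, 0.684433)–(0.8845, 0.202335, 0.435)  len=1.3529
  (v2,v7,v3) [+-+] → (0.8845, 0.202335, 0.435)–(0.8845, 0.202335, -0.232012)  len=0.6670
  (v3,v7,v8) [+--] → (0.8845, 0.202335, -0.232012)–(0.8845, 0.202335, -0.435)  len=0.2030
  (v3,v8,v4) [+-+] → (0.8845, 0.202335, -0.435)–(0.8845, 0.616574, -0.512685)  len=0.4215
  (v4,v8,v9) [+-+] → (0.8845, 0.616574, -0.512685)–(0.8845, 1.53208, -0.684433)  len=0.9315
  (v5,v10,v6) [+-+] → (0.8845, 2.0265, 0)–(0.8845, 1.59003, 0.693738)  len=0.8196
  (v6,v10,v11) [+--] → (0.8845, 1.59003, 0.693738)–(0.8845, 1.5837, 0.7038)  len=0.0119
  (v6,v11,v7) [+--] → (0.8845, 1.5837, 0.7038)–(0.8845, 1.53208, 0.684433)  len=0.0551
  (v8,v13,v9) [--+] → (0.8845, 1.56861, -0.698139)–(0.8845, 1.53208, -0.684433)  len=0.0390
  (v9,v13,v14) [+--] → (0.8845, 1.56861, -0.698139)–(0.8845, 1.5837, -0.7038)  len=0.0161
  (v9,v14,v5) [+-+] → (0.8845, 1.5837, -0.7038)–(0.8845, 1.96585, -0.096404)  len=0.7176
  (v5,v14,v10) [+--] → (0.8845, 1.96585, -0.096404)–(0.8845, 2.0265, 0)  len=0.1139
  (v20,v25,v21) [-+-] → (0.8845, -2.0265, 0)–(0.8845, -1.96585, 0.096404)  len=0.1139
  (v21,v25,v26) [-++] → (0.8845, -1.96585, 0.096404)–(0.8845, -1.5837, 0.7038)  len=0.7176
  (v21,v26,v22) [-+-] → (0.8845, -1.5837, 0.7038)–(0.8845, -1.56861, 0.698139)  len=0.0161
  (v22,v26,v27) [-+-] → (0.8845, -1.56861, 0.698139)–(0.8845, -1.53208, 0.684433)  len=0.0390
  (v24,v28,v29) [--+] → (0.8845, -1.53208, -0.684433)–(0.8845, -1.5837, -0.7038)  len=0.0551
  (v24,v29,v20) [-+-] → (0.8845, -1.5837, -0.7038)–(0.8845, -1.59003, -0.693738)  len=0.0119
  (v20,v29,v25) [-++] → (0.8845, -1.59003, -0.693738)–(0.8845, -2.0265, 0)  len=0.8196
  (v26,v1,v27) [++-] → (0.8845, -0.616574, 0.512685)–(0.8845, -1.53208, 0.684433)  len=0.9315
  (v27,v1,v2) [-++] → (0.8845, -0.616574, 0.512685)–(0.8845, -0.202335, 0.435)  len=0.4215
  (v27,v2,v28) [-+-] → (0.8845, -0.202335, 0.435)–(0.8845, -0.202335, 0.232012)  len=0.2030
  (v28,v2,v3) [-++] → (0.8845, -0.202335, 0.232012)–(0.8845, -0.202335, -0.435)  len=0.6670
  (v28,v3,v29) [-++] → (0.8845, -0.202335, -0.435)–(0.8845, -1.53208, -0.684433)  len=1.3529

Chained into 2 loop(s):
  loop 1: 12 segments, perimeter = 5.3492
  loop 2: 12 segments, perimeter = 5.3492
Total perimeter = 10.698


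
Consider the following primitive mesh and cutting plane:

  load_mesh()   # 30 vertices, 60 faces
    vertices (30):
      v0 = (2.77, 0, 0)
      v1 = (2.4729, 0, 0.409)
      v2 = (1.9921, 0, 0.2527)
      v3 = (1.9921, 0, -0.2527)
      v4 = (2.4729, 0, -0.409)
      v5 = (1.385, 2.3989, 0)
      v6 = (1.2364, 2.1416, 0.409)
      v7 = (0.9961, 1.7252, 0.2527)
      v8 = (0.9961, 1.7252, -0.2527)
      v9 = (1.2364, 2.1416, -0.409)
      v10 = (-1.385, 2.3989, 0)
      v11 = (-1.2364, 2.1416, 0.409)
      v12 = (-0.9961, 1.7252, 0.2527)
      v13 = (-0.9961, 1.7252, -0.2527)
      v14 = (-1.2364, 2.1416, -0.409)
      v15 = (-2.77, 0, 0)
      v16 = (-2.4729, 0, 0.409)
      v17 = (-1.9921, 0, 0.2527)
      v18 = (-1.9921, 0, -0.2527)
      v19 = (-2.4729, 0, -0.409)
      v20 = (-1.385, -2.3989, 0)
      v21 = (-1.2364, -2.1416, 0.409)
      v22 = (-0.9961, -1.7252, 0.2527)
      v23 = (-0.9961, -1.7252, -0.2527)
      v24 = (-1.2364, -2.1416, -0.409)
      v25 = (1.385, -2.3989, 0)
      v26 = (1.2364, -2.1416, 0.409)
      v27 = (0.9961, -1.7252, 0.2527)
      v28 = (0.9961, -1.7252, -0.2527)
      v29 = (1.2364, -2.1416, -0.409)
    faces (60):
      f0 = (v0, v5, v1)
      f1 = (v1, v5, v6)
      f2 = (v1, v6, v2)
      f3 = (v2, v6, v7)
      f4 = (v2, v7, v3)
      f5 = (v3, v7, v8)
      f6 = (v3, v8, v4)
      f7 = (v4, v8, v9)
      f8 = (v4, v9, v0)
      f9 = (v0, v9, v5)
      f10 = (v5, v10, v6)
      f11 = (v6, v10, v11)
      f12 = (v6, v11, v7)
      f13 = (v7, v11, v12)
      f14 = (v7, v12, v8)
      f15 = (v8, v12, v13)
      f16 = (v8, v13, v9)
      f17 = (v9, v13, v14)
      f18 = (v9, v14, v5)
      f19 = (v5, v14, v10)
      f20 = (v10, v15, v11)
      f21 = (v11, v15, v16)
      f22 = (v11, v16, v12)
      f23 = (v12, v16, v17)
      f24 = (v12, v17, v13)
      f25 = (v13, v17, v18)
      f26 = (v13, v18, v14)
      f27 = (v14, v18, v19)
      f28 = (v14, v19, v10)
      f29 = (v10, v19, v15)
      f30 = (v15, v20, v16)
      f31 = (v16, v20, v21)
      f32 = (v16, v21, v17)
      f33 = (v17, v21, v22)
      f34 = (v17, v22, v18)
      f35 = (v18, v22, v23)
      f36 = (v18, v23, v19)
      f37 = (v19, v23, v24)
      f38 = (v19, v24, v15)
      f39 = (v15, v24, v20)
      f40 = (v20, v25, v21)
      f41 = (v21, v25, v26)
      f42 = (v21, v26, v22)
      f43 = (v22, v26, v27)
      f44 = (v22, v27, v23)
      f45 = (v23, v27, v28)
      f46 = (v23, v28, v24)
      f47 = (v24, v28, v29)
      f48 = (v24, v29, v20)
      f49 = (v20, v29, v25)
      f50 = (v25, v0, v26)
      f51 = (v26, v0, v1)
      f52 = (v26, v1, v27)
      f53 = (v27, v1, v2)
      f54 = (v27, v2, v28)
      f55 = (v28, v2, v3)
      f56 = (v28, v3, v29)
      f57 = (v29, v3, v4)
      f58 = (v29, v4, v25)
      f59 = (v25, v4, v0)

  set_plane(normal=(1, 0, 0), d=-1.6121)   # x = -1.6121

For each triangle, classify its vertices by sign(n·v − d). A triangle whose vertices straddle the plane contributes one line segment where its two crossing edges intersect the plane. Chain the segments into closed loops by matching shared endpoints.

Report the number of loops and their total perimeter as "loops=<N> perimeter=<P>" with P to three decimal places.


loops=2 perimeter=7.029

Straddling triangles (20 of 60):
  (v10,v15,v11) [+-+] → (-1.6121, 2.00555, 0)–(-1.6121, 1.61695, 0.308804)  len=0.4964
  (v11,v15,v16) [+--] → (-1.6121, 1.61695, 0.308804)–(-1.6121, 1.49089, 0.409)  len=0.1610
  (v11,v16,v12) [+-+] → (-1.6121, 1.49089, 0.409)–(-1.6121, 1.00559, 0.317896)  len=0.4938
  (v12,v16,v17) [+--] → (-1.6121, 1.00559, 0.317896)–(-1.6121, 0.658209, 0.2527)  len=0.3534
  (v12,v17,v13) [+-+] → (-1.6121, 0.658209, 0.2527)–(-1.6121, 0.658209, 0.0598767)  len=0.1928
  (v13,v17,v18) [+--] → (-1.6121, 0.658209, 0.0598767)–(-1.6121, 0.658209, -0.2527)  len=0.3126
  (v13,v18,v14) [+-+] → (-1.6121, 0.658209, -0.2527)–(-1.6121, 1.07689, -0.331295)  len=0.4260
  (v14,v18,v19) [+--] → (-1.6121, 1.07689, -0.331295)–(-1.6121, 1.49089, -0.409)  len=0.4212
  (v14,v19,v10) [+-+] → (-1.6121, 1.49089, -0.409)–(-1.6121, 1.89813, -0.0853791)  len=0.5202
  (v10,v19,v15) [+--] → (-1.6121, 1.89813, -0.0853791)–(-1.6121, 2.00555, 0)  len=0.1372
  (v15,v20,v16) [-+-] → (-1.6121, -2.00555, 0)–(-1.6121, -1.89813, 0.0853791)  len=0.1372
  (v16,v20,v21) [-++] → (-1.6121, -1.89813, 0.0853791)–(-1.6121, -1.49089, 0.409)  len=0.5202
  (v16,v21,v17) [-+-] → (-1.6121, -1.49089, 0.409)–(-1.6121, -1.07689, 0.331295)  len=0.4212
  (v17,v21,v22) [-++] → (-1.6121, -1.07689, 0.331295)–(-1.6121, -0.658209, 0.2527)  len=0.4260
  (v17,v22,v18) [-+-] → (-1.6121, -0.658209, 0.2527)–(-1.6121, -0.658209, -0.0598767)  len=0.3126
  (v18,v22,v23) [-++] → (-1.6121, -0.658209, -0.0598767)–(-1.6121, -0.658209, -0.2527)  len=0.1928
  (v18,v23,v19) [-+-] → (-1.6121, -0.658209, -0.2527)–(-1.6121, -1.00559, -0.317896)  len=0.3534
  (v19,v23,v24) [-++] → (-1.6121, -1.00559, -0.317896)–(-1.6121, -1.49089, -0.409)  len=0.4938
  (v19,v24,v15) [-+-] → (-1.6121, -1.49089, -0.409)–(-1.6121, -1.61695, -0.308804)  len=0.1610
  (v15,v24,v20) [-++] → (-1.6121, -1.61695, -0.308804)–(-1.6121, -2.00555, 0)  len=0.4964

Chained into 2 loop(s):
  loop 1: 10 segments, perimeter = 3.5146
  loop 2: 10 segments, perimeter = 3.5146
Total perimeter = 7.029


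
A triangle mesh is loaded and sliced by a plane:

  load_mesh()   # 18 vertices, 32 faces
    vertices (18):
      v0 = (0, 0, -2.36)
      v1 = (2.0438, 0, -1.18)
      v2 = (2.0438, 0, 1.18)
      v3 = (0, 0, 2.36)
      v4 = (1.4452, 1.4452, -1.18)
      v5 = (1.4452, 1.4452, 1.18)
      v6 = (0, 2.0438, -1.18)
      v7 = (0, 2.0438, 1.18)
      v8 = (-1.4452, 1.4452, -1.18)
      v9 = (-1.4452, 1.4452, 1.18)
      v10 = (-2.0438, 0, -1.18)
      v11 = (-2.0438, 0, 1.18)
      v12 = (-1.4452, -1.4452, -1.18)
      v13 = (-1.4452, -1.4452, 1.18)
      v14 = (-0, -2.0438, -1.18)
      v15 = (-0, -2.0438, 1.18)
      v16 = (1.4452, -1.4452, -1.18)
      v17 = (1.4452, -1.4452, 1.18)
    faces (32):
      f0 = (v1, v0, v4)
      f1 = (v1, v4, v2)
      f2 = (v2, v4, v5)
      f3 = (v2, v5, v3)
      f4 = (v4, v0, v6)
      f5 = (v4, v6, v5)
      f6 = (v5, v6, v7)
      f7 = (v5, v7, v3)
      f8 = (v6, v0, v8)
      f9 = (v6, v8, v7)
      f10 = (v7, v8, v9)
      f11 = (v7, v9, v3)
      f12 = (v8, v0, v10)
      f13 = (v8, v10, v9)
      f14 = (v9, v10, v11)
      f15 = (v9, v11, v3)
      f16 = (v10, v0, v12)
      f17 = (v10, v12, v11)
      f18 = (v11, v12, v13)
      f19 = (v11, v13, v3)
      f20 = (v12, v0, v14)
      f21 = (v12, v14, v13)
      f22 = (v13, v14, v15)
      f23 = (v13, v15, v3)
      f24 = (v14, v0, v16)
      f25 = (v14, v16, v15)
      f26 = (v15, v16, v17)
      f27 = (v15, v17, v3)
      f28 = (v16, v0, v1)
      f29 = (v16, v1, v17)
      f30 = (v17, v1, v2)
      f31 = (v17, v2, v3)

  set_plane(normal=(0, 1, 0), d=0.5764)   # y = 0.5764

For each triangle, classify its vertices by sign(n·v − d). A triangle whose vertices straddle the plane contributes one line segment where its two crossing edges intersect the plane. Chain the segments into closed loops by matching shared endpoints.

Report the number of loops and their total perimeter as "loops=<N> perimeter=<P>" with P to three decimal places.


Straddling triangles (12 of 32):
  (v1,v0,v4) [--+] → (0.5764, 0.5764, -1.88937)–(1.80506, 0.5764, -1.18)  len=1.4187
  (v1,v4,v2) [-+-] → (1.80506, 0.5764, -1.18)–(1.80506, 0.5764, 0.238743)  len=1.4187
  (v2,v4,v5) [-++] → (1.80506, 0.5764, 0.238743)–(1.80506, 0.5764, 1.18)  len=0.9413
  (v2,v5,v3) [-+-] → (1.80506, 0.5764, 1.18)–(0.5764, 0.5764, 1.88937)  len=1.4187
  (v4,v0,v6) [+-+] → (0.5764, 0.5764, -1.88937)–(0, 0.5764, -2.02721)  len=0.5927
  (v5,v7,v3) [++-] → (0, 0.5764, 2.02721)–(0.5764, 0.5764, 1.88937)  len=0.5927
  (v6,v0,v8) [+-+] → (0, 0.5764, -2.02721)–(-0.5764, 0.5764, -1.88937)  len=0.5927
  (v7,v9,v3) [++-] → (-0.5764, 0.5764, 1.88937)–(0, 0.5764, 2.02721)  len=0.5927
  (v8,v0,v10) [+--] → (-0.5764, 0.5764, -1.88937)–(-1.80506, 0.5764, -1.18)  len=1.4187
  (v8,v10,v9) [+-+] → (-1.80506, 0.5764, -1.18)–(-1.80506, 0.5764, -0.238743)  len=0.9413
  (v9,v10,v11) [+--] → (-1.80506, 0.5764, -0.238743)–(-1.80506, 0.5764, 1.18)  len=1.4187
  (v9,v11,v3) [+--] → (-1.80506, 0.5764, 1.18)–(-0.5764, 0.5764, 1.88937)  len=1.4187

Chained into 1 loop(s):
  loop 1: 12 segments, perimeter = 12.7655
Total perimeter = 12.766

loops=1 perimeter=12.766


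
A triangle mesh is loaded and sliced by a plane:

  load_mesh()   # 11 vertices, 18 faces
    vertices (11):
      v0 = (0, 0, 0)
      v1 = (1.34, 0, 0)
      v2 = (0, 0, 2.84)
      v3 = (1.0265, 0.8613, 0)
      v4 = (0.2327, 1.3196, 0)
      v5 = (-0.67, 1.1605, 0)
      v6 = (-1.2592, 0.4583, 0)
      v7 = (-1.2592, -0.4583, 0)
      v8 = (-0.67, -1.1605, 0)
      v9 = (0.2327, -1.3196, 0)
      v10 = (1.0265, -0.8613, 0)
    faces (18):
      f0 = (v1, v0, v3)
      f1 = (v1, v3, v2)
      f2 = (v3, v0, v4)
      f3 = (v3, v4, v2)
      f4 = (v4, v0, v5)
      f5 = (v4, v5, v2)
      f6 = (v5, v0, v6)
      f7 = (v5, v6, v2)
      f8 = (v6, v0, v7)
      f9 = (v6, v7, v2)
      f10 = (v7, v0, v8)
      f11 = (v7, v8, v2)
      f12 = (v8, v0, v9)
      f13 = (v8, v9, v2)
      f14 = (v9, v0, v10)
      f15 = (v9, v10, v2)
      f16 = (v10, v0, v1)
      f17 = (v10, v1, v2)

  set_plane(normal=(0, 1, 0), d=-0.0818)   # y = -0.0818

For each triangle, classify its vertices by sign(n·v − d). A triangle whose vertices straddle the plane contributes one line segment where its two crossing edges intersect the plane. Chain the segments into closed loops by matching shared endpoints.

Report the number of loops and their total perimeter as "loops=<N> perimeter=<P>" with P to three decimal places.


Straddling triangles (10 of 18):
  (v6,v0,v7) [++-] → (-0.224749, -0.0818, 0)–(-1.2592, -0.0818, 0)  len=1.0345
  (v6,v7,v2) [+-+] → (-1.2592, -0.0818, 0)–(-0.224749, -0.0818, 2.3331)  len=2.5521
  (v7,v0,v8) [-+-] → (-0.224749, -0.0818, 0)–(-0.0472262, -0.0818, 0)  len=0.1775
  (v7,v8,v2) [--+] → (-0.0472262, -0.0818, 2.63982)–(-0.224749, -0.0818, 2.3331)  len=0.3544
  (v8,v0,v9) [-+-] → (-0.0472262, -0.0818, 0)–(0.0144247, -0.0818, 0)  len=0.0617
  (v8,v9,v2) [--+] → (0.0144247, -0.0818, 2.66395)–(-0.0472262, -0.0818, 2.63982)  len=0.0662
  (v9,v0,v10) [-+-] → (0.0144247, -0.0818, 0)–(0.0974895, -0.0818, 0)  len=0.0831
  (v9,v10,v2) [--+] → (0.0974895, -0.0818, 2.57028)–(0.0144247, -0.0818, 2.66395)  len=0.1252
  (v10,v0,v1) [-++] → (0.0974895, -0.0818, 0)–(1.31023, -0.0818, 0)  len=1.2127
  (v10,v1,v2) [-++] → (1.31023, -0.0818, 0)–(0.0974895, -0.0818, 2.57028)  len=2.8420

Chained into 1 loop(s):
  loop 1: 10 segments, perimeter = 8.5094
Total perimeter = 8.509

loops=1 perimeter=8.509


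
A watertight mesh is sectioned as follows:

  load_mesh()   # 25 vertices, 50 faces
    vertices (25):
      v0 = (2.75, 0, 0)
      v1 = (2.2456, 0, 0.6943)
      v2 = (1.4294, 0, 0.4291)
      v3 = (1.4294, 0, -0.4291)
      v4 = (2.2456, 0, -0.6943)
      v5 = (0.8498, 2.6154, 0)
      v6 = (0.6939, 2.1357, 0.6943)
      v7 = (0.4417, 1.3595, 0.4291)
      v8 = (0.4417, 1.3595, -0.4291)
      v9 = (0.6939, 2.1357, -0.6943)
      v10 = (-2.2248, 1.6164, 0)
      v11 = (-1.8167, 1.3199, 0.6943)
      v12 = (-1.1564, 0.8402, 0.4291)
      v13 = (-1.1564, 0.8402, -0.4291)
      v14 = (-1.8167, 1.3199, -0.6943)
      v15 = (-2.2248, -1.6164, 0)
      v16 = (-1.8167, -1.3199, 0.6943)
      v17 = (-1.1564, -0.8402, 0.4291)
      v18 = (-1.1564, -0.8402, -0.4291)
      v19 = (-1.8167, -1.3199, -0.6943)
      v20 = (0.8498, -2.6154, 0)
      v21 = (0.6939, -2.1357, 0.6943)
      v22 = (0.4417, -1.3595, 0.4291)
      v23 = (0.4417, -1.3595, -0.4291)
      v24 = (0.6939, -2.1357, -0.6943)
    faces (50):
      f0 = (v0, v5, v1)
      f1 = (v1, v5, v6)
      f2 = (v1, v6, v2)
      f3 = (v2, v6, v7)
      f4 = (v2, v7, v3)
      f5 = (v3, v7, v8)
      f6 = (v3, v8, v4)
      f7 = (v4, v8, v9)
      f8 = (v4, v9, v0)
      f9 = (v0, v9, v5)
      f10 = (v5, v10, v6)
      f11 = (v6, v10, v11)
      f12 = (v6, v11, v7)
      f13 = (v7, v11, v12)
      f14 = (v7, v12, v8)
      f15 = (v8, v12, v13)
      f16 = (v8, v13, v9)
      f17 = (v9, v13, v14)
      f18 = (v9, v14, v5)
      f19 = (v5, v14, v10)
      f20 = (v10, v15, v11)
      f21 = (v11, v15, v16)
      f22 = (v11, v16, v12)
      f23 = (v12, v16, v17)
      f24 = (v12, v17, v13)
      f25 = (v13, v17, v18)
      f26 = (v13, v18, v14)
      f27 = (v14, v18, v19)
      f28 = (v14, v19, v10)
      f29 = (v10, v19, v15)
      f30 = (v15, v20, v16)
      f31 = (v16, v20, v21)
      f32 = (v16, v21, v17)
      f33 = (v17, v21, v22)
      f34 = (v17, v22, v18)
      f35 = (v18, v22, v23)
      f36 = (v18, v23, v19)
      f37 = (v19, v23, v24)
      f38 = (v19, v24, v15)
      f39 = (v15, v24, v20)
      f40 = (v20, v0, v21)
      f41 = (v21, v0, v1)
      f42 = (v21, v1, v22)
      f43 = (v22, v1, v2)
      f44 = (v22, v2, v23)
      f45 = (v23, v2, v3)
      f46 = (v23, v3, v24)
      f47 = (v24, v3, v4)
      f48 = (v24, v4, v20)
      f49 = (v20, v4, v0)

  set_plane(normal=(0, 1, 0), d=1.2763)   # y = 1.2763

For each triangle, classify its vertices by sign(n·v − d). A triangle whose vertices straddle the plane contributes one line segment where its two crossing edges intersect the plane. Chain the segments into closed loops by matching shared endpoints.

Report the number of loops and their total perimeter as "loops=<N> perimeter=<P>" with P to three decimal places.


Straddling triangles (22 of 50):
  (v0,v5,v1) [-+-] → (1.82271, 1.2763, 0)–(1.56446, 1.2763, 0.355486)  len=0.4394
  (v1,v5,v6) [-++] → (1.56446, 1.2763, 0.355486)–(1.3183, 1.2763, 0.6943)  len=0.4188
  (v1,v6,v2) [-+-] → (1.3183, 1.2763, 0.6943)–(0.989863, 1.2763, 0.587584)  len=0.3453
  (v2,v6,v7) [-++] → (0.989863, 1.2763, 0.587584)–(0.502146, 1.2763, 0.4291)  len=0.5128
  (v2,v7,v3) [-+-] → (0.502146, 1.2763, 0.4291)–(0.502146, 1.2763, 0.376579)  len=0.0525
  (v3,v7,v8) [-++] → (0.502146, 1.2763, 0.376579)–(0.502146, 1.2763, -0.4291)  len=0.8057
  (v3,v8,v4) [-+-] → (0.502146, 1.2763, -0.4291)–(0.552097, 1.2763, -0.44533)  len=0.0525
  (v4,v8,v9) [-++] → (0.552097, 1.2763, -0.44533)–(1.3183, 1.2763, -0.6943)  len=0.8056
  (v4,v9,v0) [-+-] → (1.3183, 1.2763, -0.6943)–(1.52127, 1.2763, -0.414916)  len=0.3453
  (v0,v9,v5) [-++] → (1.52127, 1.2763, -0.414916)–(1.82271, 1.2763, 0)  len=0.5129
  (v7,v11,v12) [++-] → (-1.75669, 1.2763, 0.670196)–(0.185659, 1.2763, 0.4291)  len=1.9573
  (v7,v12,v8) [+-+] → (0.185659, 1.2763, 0.4291)–(0.185659, 1.2763, -0.291603)  len=0.7207
  (v8,v12,v13) [+--] → (0.185659, 1.2763, -0.291603)–(0.185659, 1.2763, -0.4291)  len=0.1375
  (v8,v13,v9) [+-+] → (0.185659, 1.2763, -0.4291)–(-0.533539, 1.2763, -0.518373)  len=0.7247
  (v9,v13,v14) [+-+] → (-0.533539, 1.2763, -0.518373)–(-1.75669, 1.2763, -0.670196)  len=1.2325
  (v10,v15,v11) [+-+] → (-2.2248, 1.2763, 0)–(-1.82276, 1.2763, 0.683991)  len=0.7934
  (v11,v15,v16) [+--] → (-1.82276, 1.2763, 0.683991)–(-1.8167, 1.2763, 0.6943)  len=0.0120
  (v11,v16,v12) [+--] → (-1.8167, 1.2763, 0.6943)–(-1.75669, 1.2763, 0.670196)  len=0.0647
  (v13,v18,v14) [--+] → (-1.80337, 1.2763, -0.688947)–(-1.75669, 1.2763, -0.670196)  len=0.0503
  (v14,v18,v19) [+--] → (-1.80337, 1.2763, -0.688947)–(-1.8167, 1.2763, -0.6943)  len=0.0144
  (v14,v19,v10) [+-+] → (-1.8167, 1.2763, -0.6943)–(-2.17753, 1.2763, -0.080418)  len=0.7121
  (v10,v19,v15) [+--] → (-2.17753, 1.2763, -0.080418)–(-2.2248, 1.2763, 0)  len=0.0933

Chained into 2 loop(s):
  loop 1: 10 segments, perimeter = 4.2909
  loop 2: 12 segments, perimeter = 6.5128
Total perimeter = 10.804

loops=2 perimeter=10.804


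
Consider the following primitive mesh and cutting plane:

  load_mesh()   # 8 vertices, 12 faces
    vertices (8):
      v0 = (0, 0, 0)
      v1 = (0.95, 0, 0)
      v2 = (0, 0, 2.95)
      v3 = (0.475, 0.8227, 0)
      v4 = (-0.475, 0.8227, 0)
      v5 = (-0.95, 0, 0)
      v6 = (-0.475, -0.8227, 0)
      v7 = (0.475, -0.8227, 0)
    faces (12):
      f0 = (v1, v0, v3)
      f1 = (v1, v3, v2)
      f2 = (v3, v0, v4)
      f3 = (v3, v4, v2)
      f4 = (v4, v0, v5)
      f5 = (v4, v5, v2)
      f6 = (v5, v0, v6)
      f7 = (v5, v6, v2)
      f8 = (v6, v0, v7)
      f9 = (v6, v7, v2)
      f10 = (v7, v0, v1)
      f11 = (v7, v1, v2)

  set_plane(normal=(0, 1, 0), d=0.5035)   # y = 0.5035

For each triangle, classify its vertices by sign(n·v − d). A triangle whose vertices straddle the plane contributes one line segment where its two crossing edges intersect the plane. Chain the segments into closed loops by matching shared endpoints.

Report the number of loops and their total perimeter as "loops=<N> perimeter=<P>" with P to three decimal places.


Straddling triangles (6 of 12):
  (v1,v0,v3) [--+] → (0.290704, 0.5035, 0)–(0.659296, 0.5035, 0)  len=0.3686
  (v1,v3,v2) [-+-] → (0.659296, 0.5035, 0)–(0.290704, 0.5035, 1.14457)  len=1.2025
  (v3,v0,v4) [+-+] → (0.290704, 0.5035, 0)–(-0.290704, 0.5035, 0)  len=0.5814
  (v3,v4,v2) [++-] → (-0.290704, 0.5035, 1.14457)–(0.290704, 0.5035, 1.14457)  len=0.5814
  (v4,v0,v5) [+--] → (-0.290704, 0.5035, 0)–(-0.659296, 0.5035, 0)  len=0.3686
  (v4,v5,v2) [+--] → (-0.659296, 0.5035, 0)–(-0.290704, 0.5035, 1.14457)  len=1.2025

Chained into 1 loop(s):
  loop 1: 6 segments, perimeter = 4.3049
Total perimeter = 4.305

loops=1 perimeter=4.305


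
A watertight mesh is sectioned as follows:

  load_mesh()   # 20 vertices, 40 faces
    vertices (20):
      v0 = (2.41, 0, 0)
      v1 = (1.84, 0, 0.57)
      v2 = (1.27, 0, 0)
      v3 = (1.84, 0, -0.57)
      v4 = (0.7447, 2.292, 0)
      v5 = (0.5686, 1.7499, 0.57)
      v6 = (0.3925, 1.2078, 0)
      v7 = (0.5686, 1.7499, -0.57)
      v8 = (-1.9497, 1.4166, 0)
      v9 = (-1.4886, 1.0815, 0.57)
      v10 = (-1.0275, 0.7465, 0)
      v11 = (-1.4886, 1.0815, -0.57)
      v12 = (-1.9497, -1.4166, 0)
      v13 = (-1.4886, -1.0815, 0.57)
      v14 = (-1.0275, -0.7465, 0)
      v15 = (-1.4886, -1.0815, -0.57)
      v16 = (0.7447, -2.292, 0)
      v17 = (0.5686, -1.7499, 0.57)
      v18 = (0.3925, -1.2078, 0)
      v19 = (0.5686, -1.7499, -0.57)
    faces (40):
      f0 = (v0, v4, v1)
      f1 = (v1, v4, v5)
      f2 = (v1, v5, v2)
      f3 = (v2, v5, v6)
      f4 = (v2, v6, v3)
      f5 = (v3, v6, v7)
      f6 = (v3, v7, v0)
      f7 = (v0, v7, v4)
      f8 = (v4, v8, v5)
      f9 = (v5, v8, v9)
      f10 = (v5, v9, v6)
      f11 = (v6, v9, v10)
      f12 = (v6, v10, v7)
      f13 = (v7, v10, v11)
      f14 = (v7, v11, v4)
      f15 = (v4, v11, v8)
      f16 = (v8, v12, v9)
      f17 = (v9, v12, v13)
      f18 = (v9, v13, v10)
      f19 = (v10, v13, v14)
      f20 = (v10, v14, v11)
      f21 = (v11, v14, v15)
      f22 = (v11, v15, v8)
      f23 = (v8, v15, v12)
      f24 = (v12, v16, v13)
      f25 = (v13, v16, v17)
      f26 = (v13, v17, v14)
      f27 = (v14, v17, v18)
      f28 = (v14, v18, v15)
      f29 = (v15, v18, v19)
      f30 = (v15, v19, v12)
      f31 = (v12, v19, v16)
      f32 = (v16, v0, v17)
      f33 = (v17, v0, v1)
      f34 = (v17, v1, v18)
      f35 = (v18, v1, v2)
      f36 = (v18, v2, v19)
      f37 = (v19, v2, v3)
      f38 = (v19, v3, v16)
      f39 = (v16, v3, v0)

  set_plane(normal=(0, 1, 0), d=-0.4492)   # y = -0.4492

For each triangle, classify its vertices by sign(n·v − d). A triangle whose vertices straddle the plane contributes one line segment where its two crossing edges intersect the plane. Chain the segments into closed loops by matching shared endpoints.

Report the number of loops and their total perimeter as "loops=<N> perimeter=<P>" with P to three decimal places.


loops=2 perimeter=6.157

Straddling triangles (16 of 40):
  (v8,v12,v9) [+-+] → (-1.9497, -0.4492, 0)–(-1.77114, -0.4492, 0.220735)  len=0.2839
  (v9,v12,v13) [+--] → (-1.77114, -0.4492, 0.220735)–(-1.4886, -0.4492, 0.57)  len=0.4492
  (v9,v13,v10) [+-+] → (-1.4886, -0.4492, 0.57)–(-1.32911, -0.4492, 0.372839)  len=0.2536
  (v10,v13,v14) [+--] → (-1.32911, -0.4492, 0.372839)–(-1.0275, -0.4492, 0)  len=0.4796
  (v10,v14,v11) [+-+] → (-1.0275, -0.4492, 0)–(-1.10249, -0.4492, -0.092703)  len=0.1192
  (v11,v14,v15) [+--] → (-1.10249, -0.4492, -0.092703)–(-1.4886, -0.4492, -0.57)  len=0.6139
  (v11,v15,v8) [+-+] → (-1.4886, -0.4492, -0.57)–(-1.60531, -0.4492, -0.425726)  len=0.1856
  (v8,v15,v12) [+--] → (-1.60531, -0.4492, -0.425726)–(-1.9497, -0.4492, 0)  len=0.5476
  (v16,v0,v17) [-+-] → (2.08362, -0.4492, 0)–(1.93731, -0.4492, 0.146319)  len=0.2069
  (v17,v0,v1) [-++] → (1.93731, -0.4492, 0.146319)–(1.51363, -0.4492, 0.57)  len=0.5992
  (v17,v1,v18) [-+-] → (1.51363, -0.4492, 0.57)–(1.30165, -0.4492, 0.358008)  len=0.2998
  (v18,v1,v2) [-++] → (1.30165, -0.4492, 0.358008)–(0.943644, -0.4492, 0)  len=0.5063
  (v18,v2,v19) [-+-] → (0.943644, -0.4492, 0)–(1.08995, -0.4492, -0.146319)  len=0.2069
  (v19,v2,v3) [-++] → (1.08995, -0.4492, -0.146319)–(1.51363, -0.4492, -0.57)  len=0.5992
  (v19,v3,v16) [-+-] → (1.51363, -0.4492, -0.57)–(1.62534, -0.4492, -0.458288)  len=0.1580
  (v16,v3,v0) [-++] → (1.62534, -0.4492, -0.458288)–(2.08362, -0.4492, 0)  len=0.6481

Chained into 2 loop(s):
  loop 1: 8 segments, perimeter = 2.9326
  loop 2: 8 segments, perimeter = 3.2244
Total perimeter = 6.157


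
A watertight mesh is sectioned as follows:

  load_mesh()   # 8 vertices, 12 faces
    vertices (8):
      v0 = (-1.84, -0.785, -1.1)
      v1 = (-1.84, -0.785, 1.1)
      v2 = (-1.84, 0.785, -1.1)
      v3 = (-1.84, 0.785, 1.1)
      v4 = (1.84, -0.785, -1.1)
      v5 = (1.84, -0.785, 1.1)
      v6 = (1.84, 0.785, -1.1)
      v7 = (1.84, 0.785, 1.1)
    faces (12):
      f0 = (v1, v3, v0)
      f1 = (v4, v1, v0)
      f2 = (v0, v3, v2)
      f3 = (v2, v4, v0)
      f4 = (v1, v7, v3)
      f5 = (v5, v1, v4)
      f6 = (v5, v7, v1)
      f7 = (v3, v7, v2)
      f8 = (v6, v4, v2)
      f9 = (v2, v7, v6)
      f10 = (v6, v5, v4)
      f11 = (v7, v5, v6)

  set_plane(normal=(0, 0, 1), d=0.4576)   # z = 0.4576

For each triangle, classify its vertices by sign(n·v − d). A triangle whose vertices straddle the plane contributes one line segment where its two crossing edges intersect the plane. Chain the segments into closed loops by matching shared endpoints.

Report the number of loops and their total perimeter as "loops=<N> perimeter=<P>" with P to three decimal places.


Straddling triangles (8 of 12):
  (v1,v3,v0) [++-] → (-1.84, 0.32656, 0.4576)–(-1.84, -0.785, 0.4576)  len=1.1116
  (v4,v1,v0) [-+-] → (-0.76544, -0.785, 0.4576)–(-1.84, -0.785, 0.4576)  len=1.0746
  (v0,v3,v2) [-+-] → (-1.84, 0.32656, 0.4576)–(-1.84, 0.785, 0.4576)  len=0.4584
  (v5,v1,v4) [++-] → (-0.76544, -0.785, 0.4576)–(1.84, -0.785, 0.4576)  len=2.6054
  (v3,v7,v2) [++-] → (0.76544, 0.785, 0.4576)–(-1.84, 0.785, 0.4576)  len=2.6054
  (v2,v7,v6) [-+-] → (0.76544, 0.785, 0.4576)–(1.84, 0.785, 0.4576)  len=1.0746
  (v6,v5,v4) [-+-] → (1.84, -0.32656, 0.4576)–(1.84, -0.785, 0.4576)  len=0.4584
  (v7,v5,v6) [++-] → (1.84, -0.32656, 0.4576)–(1.84, 0.785, 0.4576)  len=1.1116

Chained into 1 loop(s):
  loop 1: 8 segments, perimeter = 10.5000
Total perimeter = 10.500

loops=1 perimeter=10.500


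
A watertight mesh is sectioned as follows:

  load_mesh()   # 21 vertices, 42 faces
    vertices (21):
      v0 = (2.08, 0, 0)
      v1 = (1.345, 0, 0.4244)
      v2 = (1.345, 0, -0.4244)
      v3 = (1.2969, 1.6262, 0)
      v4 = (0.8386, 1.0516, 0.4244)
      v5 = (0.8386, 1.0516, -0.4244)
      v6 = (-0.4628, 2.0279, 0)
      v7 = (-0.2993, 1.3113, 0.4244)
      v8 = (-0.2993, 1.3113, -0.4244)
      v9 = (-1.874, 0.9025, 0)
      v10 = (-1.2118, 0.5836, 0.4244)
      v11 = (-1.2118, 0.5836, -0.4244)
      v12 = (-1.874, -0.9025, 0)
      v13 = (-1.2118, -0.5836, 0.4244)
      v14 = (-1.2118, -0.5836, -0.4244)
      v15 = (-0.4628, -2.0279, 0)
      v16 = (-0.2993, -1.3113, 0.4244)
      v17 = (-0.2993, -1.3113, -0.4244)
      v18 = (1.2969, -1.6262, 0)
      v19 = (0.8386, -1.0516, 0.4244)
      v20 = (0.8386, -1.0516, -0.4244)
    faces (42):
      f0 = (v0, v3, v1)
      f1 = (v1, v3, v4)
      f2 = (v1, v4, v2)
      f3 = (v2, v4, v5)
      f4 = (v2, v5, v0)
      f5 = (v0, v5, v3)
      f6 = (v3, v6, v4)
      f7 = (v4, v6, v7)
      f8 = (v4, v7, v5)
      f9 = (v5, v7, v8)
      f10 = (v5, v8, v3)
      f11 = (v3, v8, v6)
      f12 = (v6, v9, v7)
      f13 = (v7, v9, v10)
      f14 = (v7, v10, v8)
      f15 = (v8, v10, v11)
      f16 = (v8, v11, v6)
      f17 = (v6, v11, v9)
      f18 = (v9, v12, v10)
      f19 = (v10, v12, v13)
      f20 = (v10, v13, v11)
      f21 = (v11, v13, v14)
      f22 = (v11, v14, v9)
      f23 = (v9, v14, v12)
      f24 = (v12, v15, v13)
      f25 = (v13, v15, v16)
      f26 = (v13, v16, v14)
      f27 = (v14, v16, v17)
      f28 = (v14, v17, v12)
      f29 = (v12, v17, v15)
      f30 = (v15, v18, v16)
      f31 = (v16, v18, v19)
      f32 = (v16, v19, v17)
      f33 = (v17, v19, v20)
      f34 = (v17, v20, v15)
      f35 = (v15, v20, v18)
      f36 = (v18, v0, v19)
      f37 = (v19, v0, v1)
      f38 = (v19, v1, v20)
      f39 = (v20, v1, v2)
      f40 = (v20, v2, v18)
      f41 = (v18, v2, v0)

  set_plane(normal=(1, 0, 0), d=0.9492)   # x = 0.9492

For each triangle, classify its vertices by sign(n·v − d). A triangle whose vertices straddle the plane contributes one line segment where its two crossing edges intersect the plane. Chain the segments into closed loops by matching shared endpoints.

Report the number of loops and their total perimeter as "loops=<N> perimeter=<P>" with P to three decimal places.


Straddling triangles (16 of 42):
  (v1,v3,v4) [++-] → (0.9492, 1.19027, 0.321981)–(0.9492, 0.821926, 0.4244)  len=0.3823
  (v1,v4,v2) [+-+] → (0.9492, 0.821926, 0.4244)–(0.9492, 0.821926, 0.239018)  len=0.1854
  (v2,v4,v5) [+--] → (0.9492, 0.821926, 0.239018)–(0.9492, 0.821926, -0.4244)  len=0.6634
  (v2,v5,v0) [+-+] → (0.9492, 0.821926, -0.4244)–(0.9492, 0.95791, -0.386589)  len=0.1411
  (v0,v5,v3) [+-+] → (0.9492, 0.95791, -0.386589)–(0.9492, 1.19027, -0.321981)  len=0.2412
  (v3,v6,v4) [+--] → (0.9492, 1.70557, 0)–(0.9492, 1.19027, 0.321981)  len=0.6076
  (v5,v8,v3) [--+] → (0.9492, 1.55761, -0.092447)–(0.9492, 1.19027, -0.321981)  len=0.4332
  (v3,v8,v6) [+--] → (0.9492, 1.55761, -0.092447)–(0.9492, 1.70557, 0)  len=0.1745
  (v15,v18,v16) [-+-] → (0.9492, -1.70557, 0)–(0.9492, -1.55761, 0.092447)  len=0.1745
  (v16,v18,v19) [-+-] → (0.9492, -1.55761, 0.092447)–(0.9492, -1.19027, 0.321981)  len=0.4332
  (v15,v20,v18) [--+] → (0.9492, -1.19027, -0.321981)–(0.9492, -1.70557, 0)  len=0.6076
  (v18,v0,v19) [++-] → (0.9492, -0.95791, 0.386589)–(0.9492, -1.19027, 0.321981)  len=0.2412
  (v19,v0,v1) [-++] → (0.9492, -0.95791, 0.386589)–(0.9492, -0.821926, 0.4244)  len=0.1411
  (v19,v1,v20) [-+-] → (0.9492, -0.821926, 0.4244)–(0.9492, -0.821926, -0.239018)  len=0.6634
  (v20,v1,v2) [-++] → (0.9492, -0.821926, -0.239018)–(0.9492, -0.821926, -0.4244)  len=0.1854
  (v20,v2,v18) [-++] → (0.9492, -0.821926, -0.4244)–(0.9492, -1.19027, -0.321981)  len=0.3823

Chained into 2 loop(s):
  loop 1: 8 segments, perimeter = 2.8287
  loop 2: 8 segments, perimeter = 2.8287
Total perimeter = 5.657

loops=2 perimeter=5.657


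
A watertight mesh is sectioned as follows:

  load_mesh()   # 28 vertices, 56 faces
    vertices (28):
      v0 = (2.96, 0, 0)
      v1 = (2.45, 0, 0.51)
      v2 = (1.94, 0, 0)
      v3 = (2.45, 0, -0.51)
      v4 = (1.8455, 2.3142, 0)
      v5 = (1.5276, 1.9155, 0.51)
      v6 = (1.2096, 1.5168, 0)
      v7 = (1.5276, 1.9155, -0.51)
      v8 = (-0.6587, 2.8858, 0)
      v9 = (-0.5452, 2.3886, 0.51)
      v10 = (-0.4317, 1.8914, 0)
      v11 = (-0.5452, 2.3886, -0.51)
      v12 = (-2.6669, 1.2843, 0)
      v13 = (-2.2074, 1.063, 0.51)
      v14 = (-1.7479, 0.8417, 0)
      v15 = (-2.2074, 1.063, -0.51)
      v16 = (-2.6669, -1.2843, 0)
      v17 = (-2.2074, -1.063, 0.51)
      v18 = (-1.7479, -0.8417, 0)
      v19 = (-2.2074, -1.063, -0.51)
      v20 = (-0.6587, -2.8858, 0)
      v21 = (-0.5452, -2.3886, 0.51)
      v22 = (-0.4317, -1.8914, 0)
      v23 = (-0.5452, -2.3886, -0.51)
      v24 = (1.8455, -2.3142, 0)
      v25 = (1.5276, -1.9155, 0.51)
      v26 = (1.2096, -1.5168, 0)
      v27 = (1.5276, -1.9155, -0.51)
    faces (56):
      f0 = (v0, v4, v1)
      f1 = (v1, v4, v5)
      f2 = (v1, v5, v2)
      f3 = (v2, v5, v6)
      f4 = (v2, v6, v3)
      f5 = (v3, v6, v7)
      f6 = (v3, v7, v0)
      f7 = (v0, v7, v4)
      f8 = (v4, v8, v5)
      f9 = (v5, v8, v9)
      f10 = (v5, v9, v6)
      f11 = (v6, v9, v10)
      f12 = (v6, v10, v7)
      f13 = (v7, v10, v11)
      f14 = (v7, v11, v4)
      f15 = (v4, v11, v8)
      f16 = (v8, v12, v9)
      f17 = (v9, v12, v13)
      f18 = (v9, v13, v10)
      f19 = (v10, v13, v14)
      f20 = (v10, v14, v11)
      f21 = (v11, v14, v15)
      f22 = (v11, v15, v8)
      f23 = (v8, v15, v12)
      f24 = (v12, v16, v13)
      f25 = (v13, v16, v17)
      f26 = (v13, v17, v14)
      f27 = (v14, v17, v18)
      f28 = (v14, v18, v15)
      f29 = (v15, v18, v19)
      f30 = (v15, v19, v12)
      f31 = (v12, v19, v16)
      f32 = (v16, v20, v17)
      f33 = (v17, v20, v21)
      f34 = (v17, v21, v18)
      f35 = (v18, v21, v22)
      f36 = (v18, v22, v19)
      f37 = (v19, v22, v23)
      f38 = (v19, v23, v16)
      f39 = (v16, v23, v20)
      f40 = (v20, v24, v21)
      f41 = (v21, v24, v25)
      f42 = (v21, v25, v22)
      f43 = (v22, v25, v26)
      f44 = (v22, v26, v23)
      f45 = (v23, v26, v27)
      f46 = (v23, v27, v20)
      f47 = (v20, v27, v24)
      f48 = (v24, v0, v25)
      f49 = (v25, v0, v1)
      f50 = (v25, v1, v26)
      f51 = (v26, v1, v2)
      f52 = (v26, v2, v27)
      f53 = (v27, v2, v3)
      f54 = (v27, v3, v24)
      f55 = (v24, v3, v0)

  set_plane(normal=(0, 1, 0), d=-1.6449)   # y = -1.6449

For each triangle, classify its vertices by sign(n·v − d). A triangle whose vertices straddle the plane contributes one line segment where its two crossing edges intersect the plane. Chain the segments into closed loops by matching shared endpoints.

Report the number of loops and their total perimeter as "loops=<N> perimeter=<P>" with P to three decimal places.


Straddling triangles (18 of 56):
  (v16,v20,v17) [+-+] → (-2.21473, -1.6449, 0)–(-1.713, -1.6449, 0.347191)  len=0.6101
  (v17,v20,v21) [+--] → (-1.713, -1.6449, 0.347191)–(-1.47774, -1.6449, 0.51)  len=0.2861
  (v17,v21,v18) [+-+] → (-1.47774, -1.6449, 0.51)–(-1.12342, -1.6449, 0.264808)  len=0.4309
  (v18,v21,v22) [+--] → (-1.12342, -1.6449, 0.264808)–(-0.740782, -1.6449, 0)  len=0.4653
  (v18,v22,v19) [+-+] → (-0.740782, -1.6449, 0)–(-0.96008, -1.6449, -0.151756)  len=0.2667
  (v19,v22,v23) [+--] → (-0.96008, -1.6449, -0.151756)–(-1.47774, -1.6449, -0.51)  len=0.6295
  (v19,v23,v16) [+-+] → (-1.47774, -1.6449, -0.51)–(-1.97408, -1.6449, -0.166536)  len=0.6036
  (v16,v23,v20) [+--] → (-1.97408, -1.6449, -0.166536)–(-2.21473, -1.6449, 0)  len=0.2927
  (v22,v25,v26) [--+] → (1.31177, -1.6449, 0.16386)–(0.648333, -1.6449, 0)  len=0.6834
  (v22,v26,v23) [-+-] → (0.648333, -1.6449, 0)–(0.951754, -1.6449, -0.0749381)  len=0.3125
  (v23,v26,v27) [-+-] → (0.951754, -1.6449, -0.0749381)–(1.31177, -1.6449, -0.16386)  len=0.3708
  (v24,v0,v25) [-+-] → (2.16783, -1.6449, 0)–(1.72995, -1.6449, 0.437953)  len=0.6193
  (v25,v0,v1) [-++] → (1.72995, -1.6449, 0.437953)–(1.65791, -1.6449, 0.51)  len=0.1019
  (v25,v1,v26) [-++] → (1.65791, -1.6449, 0.51)–(1.31177, -1.6449, 0.16386)  len=0.4895
  (v26,v2,v27) [++-] → (1.58586, -1.6449, -0.437953)–(1.31177, -1.6449, -0.16386)  len=0.3876
  (v27,v2,v3) [-++] → (1.58586, -1.6449, -0.437953)–(1.65791, -1.6449, -0.51)  len=0.1019
  (v27,v3,v24) [-+-] → (1.65791, -1.6449, -0.51)–(2.02033, -1.6449, -0.147499)  len=0.5126
  (v24,v3,v0) [-++] → (2.02033, -1.6449, -0.147499)–(2.16783, -1.6449, 0)  len=0.2086

Chained into 2 loop(s):
  loop 1: 8 segments, perimeter = 3.5849
  loop 2: 10 segments, perimeter = 3.7882
Total perimeter = 7.373

loops=2 perimeter=7.373


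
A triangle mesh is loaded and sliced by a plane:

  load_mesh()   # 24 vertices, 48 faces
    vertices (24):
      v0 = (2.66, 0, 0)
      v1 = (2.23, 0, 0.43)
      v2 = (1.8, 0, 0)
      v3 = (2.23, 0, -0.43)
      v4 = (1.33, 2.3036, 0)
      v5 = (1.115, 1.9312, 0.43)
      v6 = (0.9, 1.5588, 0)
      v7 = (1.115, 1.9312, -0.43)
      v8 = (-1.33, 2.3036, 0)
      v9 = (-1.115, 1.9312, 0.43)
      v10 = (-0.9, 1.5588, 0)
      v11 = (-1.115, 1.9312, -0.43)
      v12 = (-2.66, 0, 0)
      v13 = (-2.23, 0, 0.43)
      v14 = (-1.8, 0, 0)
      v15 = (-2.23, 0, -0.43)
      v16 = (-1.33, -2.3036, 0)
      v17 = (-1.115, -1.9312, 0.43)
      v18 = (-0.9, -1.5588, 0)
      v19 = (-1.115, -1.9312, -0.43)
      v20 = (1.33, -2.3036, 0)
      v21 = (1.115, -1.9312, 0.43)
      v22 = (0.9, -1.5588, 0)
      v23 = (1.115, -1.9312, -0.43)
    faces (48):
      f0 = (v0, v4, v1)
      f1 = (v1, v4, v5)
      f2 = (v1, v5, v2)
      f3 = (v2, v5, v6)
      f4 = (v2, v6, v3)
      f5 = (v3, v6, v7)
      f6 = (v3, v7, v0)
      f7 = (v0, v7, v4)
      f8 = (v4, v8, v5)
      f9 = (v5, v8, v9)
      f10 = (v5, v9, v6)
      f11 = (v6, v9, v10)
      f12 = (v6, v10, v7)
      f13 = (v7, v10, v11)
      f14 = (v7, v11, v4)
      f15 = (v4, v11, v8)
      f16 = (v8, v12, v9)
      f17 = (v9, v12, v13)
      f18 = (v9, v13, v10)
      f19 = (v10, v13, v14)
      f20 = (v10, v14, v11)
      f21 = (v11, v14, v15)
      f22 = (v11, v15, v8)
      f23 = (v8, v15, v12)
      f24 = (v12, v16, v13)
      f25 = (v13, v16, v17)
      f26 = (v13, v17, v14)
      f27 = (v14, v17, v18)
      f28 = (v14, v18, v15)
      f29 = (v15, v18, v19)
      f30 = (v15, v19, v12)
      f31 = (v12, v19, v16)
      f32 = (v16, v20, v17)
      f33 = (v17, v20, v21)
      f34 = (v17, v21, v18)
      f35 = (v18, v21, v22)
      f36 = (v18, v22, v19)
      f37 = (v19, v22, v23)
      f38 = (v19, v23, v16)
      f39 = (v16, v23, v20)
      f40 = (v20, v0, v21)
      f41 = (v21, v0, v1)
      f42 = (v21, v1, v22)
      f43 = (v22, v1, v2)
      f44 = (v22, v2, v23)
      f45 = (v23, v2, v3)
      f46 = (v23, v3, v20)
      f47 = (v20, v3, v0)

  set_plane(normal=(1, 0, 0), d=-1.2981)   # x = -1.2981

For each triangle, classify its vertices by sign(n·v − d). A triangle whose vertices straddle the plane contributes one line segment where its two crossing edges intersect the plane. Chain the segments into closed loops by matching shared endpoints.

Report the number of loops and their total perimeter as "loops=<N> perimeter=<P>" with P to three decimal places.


loops=2 perimeter=6.707

Straddling triangles (20 of 48):
  (v4,v8,v5) [+-+] → (-1.2981, 2.3036, 0)–(-1.2981, 2.29874, 0.00561022)  len=0.0074
  (v5,v8,v9) [+-+] → (-1.2981, 2.29874, 0.00561022)–(-1.2981, 2.24835, 0.0638)  len=0.0770
  (v4,v11,v8) [++-] → (-1.2981, 2.24835, -0.0638)–(-1.2981, 2.3036, 0)  len=0.0844
  (v8,v12,v9) [--+] → (-1.2981, 1.70233, 0.37904)–(-1.2981, 2.24835, 0.0638)  len=0.6305
  (v9,v12,v13) [+--] → (-1.2981, 1.70233, 0.37904)–(-1.2981, 1.61407, 0.43)  len=0.1019
  (v9,v13,v10) [+-+] → (-1.2981, 1.61407, 0.43)–(-1.2981, 1.09221, 0.128709)  len=0.6026
  (v10,v13,v14) [+--] → (-1.2981, 1.09221, 0.128709)–(-1.2981, 0.869291, 0)  len=0.2574
  (v10,v14,v11) [+-+] → (-1.2981, 0.869291, 0)–(-1.2981, 1.41499, -0.315061)  len=0.6301
  (v11,v14,v15) [+--] → (-1.2981, 1.41499, -0.315061)–(-1.2981, 1.61407, -0.43)  len=0.2299
  (v11,v15,v8) [+--] → (-1.2981, 1.61407, -0.43)–(-1.2981, 2.24835, -0.0638)  len=0.7324
  (v13,v16,v17) [--+] → (-1.2981, -2.24835, 0.0638)–(-1.2981, -1.61407, 0.43)  len=0.7324
  (v13,v17,v14) [-+-] → (-1.2981, -1.61407, 0.43)–(-1.2981, -1.41499, 0.315061)  len=0.2299
  (v14,v17,v18) [-++] → (-1.2981, -1.41499, 0.315061)–(-1.2981, -0.869291, 0)  len=0.6301
  (v14,v18,v15) [-+-] → (-1.2981, -0.869291, 0)–(-1.2981, -1.09221, -0.128709)  len=0.2574
  (v15,v18,v19) [-++] → (-1.2981, -1.09221, -0.128709)–(-1.2981, -1.61407, -0.43)  len=0.6026
  (v15,v19,v12) [-+-] → (-1.2981, -1.61407, -0.43)–(-1.2981, -1.70233, -0.37904)  len=0.1019
  (v12,v19,v16) [-+-] → (-1.2981, -1.70233, -0.37904)–(-1.2981, -2.24835, -0.0638)  len=0.6305
  (v16,v20,v17) [-++] → (-1.2981, -2.3036, 0)–(-1.2981, -2.24835, 0.0638)  len=0.0844
  (v19,v23,v16) [++-] → (-1.2981, -2.29874, -0.00561022)–(-1.2981, -2.24835, -0.0638)  len=0.0770
  (v16,v23,v20) [-++] → (-1.2981, -2.29874, -0.00561022)–(-1.2981, -2.3036, 0)  len=0.0074

Chained into 2 loop(s):
  loop 1: 10 segments, perimeter = 3.3536
  loop 2: 10 segments, perimeter = 3.3536
Total perimeter = 6.707
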